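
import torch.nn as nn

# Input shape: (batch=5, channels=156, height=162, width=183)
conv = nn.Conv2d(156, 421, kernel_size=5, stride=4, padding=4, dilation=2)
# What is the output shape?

Input shape: (5, 156, 162, 183)
Output shape: (5, 421, 41, 46)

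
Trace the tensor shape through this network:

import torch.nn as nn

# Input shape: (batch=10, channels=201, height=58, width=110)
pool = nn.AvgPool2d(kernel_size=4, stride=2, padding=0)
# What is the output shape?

Input shape: (10, 201, 58, 110)
Output shape: (10, 201, 28, 54)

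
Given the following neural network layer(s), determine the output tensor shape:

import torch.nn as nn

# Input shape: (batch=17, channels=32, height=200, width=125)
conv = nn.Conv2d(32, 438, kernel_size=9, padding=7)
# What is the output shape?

Input shape: (17, 32, 200, 125)
Output shape: (17, 438, 206, 131)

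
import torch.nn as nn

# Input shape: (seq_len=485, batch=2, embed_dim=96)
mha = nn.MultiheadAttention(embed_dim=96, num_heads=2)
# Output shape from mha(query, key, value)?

Input shape: (485, 2, 96)
Output shape: (485, 2, 96)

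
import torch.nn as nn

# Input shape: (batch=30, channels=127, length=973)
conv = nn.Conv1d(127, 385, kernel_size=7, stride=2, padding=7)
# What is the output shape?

Input shape: (30, 127, 973)
Output shape: (30, 385, 491)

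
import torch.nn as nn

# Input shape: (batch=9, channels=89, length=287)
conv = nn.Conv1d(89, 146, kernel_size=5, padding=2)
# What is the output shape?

Input shape: (9, 89, 287)
Output shape: (9, 146, 287)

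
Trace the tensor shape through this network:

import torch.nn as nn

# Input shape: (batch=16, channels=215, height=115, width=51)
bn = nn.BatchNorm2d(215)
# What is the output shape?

Input shape: (16, 215, 115, 51)
Output shape: (16, 215, 115, 51)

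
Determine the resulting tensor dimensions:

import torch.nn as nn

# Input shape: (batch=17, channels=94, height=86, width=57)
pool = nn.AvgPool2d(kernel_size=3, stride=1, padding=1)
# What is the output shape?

Input shape: (17, 94, 86, 57)
Output shape: (17, 94, 86, 57)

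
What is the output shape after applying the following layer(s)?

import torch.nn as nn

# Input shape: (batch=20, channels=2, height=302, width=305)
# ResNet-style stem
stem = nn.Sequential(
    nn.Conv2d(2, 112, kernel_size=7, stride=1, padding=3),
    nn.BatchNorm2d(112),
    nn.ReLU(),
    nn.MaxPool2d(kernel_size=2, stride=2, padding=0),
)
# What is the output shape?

Input shape: (20, 2, 302, 305)
  -> after Conv2d 7x7 stride=1: (20, 112, 302, 305)
Output shape: (20, 112, 151, 152)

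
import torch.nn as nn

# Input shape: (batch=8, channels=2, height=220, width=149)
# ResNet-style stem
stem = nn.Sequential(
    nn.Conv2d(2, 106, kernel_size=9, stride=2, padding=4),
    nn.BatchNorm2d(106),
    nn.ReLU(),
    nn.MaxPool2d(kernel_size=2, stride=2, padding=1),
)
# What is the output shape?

Input shape: (8, 2, 220, 149)
  -> after Conv2d 9x9 stride=2: (8, 106, 110, 75)
Output shape: (8, 106, 56, 38)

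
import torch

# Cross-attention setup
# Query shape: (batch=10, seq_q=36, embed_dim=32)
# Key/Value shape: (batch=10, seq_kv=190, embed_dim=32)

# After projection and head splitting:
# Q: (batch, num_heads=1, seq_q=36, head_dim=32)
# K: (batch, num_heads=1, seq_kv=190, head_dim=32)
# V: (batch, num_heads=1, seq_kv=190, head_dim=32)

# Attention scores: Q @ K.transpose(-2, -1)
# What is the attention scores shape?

Input shape: (10, 36, 32)
Output shape: (10, 1, 36, 190)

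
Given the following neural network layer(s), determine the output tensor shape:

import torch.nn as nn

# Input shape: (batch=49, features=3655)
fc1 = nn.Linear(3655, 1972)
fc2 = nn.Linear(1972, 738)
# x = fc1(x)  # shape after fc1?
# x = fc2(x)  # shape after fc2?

Input shape: (49, 3655)
  -> after fc1: (49, 1972)
Output shape: (49, 738)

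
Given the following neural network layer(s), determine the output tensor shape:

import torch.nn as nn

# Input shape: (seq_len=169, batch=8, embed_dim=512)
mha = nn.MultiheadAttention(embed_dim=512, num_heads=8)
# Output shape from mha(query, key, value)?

Input shape: (169, 8, 512)
Output shape: (169, 8, 512)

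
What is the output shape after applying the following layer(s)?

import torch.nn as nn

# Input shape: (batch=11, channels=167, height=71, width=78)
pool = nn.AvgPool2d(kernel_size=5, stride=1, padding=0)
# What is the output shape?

Input shape: (11, 167, 71, 78)
Output shape: (11, 167, 67, 74)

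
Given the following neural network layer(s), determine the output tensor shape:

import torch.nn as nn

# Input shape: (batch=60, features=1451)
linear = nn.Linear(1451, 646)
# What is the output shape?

Input shape: (60, 1451)
Output shape: (60, 646)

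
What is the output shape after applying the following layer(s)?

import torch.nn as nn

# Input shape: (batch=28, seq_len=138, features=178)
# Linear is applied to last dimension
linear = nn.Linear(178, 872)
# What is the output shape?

Input shape: (28, 138, 178)
Output shape: (28, 138, 872)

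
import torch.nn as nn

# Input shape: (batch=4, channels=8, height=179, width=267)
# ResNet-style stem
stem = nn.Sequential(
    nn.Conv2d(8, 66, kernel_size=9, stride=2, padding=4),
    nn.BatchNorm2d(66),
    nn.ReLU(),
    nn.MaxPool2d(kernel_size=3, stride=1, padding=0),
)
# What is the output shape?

Input shape: (4, 8, 179, 267)
  -> after Conv2d 9x9 stride=2: (4, 66, 90, 134)
Output shape: (4, 66, 88, 132)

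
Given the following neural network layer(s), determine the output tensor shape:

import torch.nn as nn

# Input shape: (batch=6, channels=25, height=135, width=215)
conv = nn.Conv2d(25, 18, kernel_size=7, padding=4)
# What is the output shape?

Input shape: (6, 25, 135, 215)
Output shape: (6, 18, 137, 217)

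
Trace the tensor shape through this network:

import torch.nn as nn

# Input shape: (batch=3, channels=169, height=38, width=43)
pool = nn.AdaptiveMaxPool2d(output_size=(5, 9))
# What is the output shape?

Input shape: (3, 169, 38, 43)
Output shape: (3, 169, 5, 9)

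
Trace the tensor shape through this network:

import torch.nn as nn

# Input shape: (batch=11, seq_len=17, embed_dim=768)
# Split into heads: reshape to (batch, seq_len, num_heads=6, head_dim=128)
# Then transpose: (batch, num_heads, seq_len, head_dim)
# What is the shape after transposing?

Input shape: (11, 17, 768)
  -> after reshape: (11, 17, 6, 128)
Output shape: (11, 6, 17, 128)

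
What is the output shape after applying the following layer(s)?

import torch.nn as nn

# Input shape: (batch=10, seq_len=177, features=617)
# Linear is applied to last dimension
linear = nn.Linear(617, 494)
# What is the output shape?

Input shape: (10, 177, 617)
Output shape: (10, 177, 494)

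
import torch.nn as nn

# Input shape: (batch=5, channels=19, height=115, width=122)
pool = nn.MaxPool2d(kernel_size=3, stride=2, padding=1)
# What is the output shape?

Input shape: (5, 19, 115, 122)
Output shape: (5, 19, 58, 61)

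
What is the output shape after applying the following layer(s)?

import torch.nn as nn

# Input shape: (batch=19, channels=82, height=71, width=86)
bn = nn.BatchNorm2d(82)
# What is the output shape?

Input shape: (19, 82, 71, 86)
Output shape: (19, 82, 71, 86)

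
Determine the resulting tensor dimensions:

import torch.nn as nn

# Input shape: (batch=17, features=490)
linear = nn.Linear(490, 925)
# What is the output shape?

Input shape: (17, 490)
Output shape: (17, 925)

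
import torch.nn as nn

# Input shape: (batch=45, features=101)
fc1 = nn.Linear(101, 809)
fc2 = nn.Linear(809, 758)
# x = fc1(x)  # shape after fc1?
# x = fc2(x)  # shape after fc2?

Input shape: (45, 101)
  -> after fc1: (45, 809)
Output shape: (45, 758)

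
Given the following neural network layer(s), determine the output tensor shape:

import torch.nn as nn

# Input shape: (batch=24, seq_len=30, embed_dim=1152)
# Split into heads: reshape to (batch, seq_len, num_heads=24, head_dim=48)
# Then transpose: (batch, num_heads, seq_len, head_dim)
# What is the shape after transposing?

Input shape: (24, 30, 1152)
  -> after reshape: (24, 30, 24, 48)
Output shape: (24, 24, 30, 48)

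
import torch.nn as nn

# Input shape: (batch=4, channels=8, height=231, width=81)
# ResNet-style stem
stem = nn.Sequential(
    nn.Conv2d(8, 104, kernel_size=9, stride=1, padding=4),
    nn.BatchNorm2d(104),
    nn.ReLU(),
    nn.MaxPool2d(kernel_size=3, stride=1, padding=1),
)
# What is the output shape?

Input shape: (4, 8, 231, 81)
  -> after Conv2d 9x9 stride=1: (4, 104, 231, 81)
Output shape: (4, 104, 231, 81)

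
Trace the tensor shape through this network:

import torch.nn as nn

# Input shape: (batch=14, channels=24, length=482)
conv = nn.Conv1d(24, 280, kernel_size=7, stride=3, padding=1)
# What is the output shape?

Input shape: (14, 24, 482)
Output shape: (14, 280, 160)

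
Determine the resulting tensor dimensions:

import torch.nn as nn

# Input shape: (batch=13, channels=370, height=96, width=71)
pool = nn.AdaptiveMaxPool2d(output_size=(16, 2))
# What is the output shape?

Input shape: (13, 370, 96, 71)
Output shape: (13, 370, 16, 2)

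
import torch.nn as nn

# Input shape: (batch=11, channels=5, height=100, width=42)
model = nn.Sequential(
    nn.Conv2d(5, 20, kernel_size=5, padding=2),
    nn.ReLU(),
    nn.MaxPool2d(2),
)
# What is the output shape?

Input shape: (11, 5, 100, 42)
  -> after Conv2d: (11, 20, 100, 42)
  -> after ReLU: (11, 20, 100, 42)
Output shape: (11, 20, 50, 21)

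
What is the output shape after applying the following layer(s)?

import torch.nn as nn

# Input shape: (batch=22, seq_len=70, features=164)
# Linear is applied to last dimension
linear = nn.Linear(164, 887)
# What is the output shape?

Input shape: (22, 70, 164)
Output shape: (22, 70, 887)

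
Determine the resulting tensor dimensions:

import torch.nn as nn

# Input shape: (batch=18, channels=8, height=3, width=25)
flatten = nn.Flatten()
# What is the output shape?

Input shape: (18, 8, 3, 25)
Output shape: (18, 600)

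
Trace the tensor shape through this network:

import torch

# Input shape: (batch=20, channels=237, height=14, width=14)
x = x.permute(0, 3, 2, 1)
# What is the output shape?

Input shape: (20, 237, 14, 14)
Output shape: (20, 14, 14, 237)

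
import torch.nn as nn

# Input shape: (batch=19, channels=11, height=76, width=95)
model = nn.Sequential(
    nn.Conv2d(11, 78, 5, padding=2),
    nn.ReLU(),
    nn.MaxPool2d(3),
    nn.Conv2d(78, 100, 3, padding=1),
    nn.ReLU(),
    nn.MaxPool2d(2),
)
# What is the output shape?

Input shape: (19, 11, 76, 95)
  -> after first Conv2d: (19, 78, 76, 95)
  -> after first MaxPool2d: (19, 78, 25, 31)
  -> after second Conv2d: (19, 100, 25, 31)
Output shape: (19, 100, 12, 15)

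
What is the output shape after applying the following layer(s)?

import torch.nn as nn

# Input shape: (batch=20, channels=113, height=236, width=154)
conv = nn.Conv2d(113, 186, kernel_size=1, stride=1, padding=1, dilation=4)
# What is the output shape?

Input shape: (20, 113, 236, 154)
Output shape: (20, 186, 238, 156)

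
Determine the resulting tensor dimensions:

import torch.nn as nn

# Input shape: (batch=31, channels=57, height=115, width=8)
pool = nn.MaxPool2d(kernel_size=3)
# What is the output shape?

Input shape: (31, 57, 115, 8)
Output shape: (31, 57, 38, 2)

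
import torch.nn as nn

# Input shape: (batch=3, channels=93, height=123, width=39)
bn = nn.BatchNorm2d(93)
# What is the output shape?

Input shape: (3, 93, 123, 39)
Output shape: (3, 93, 123, 39)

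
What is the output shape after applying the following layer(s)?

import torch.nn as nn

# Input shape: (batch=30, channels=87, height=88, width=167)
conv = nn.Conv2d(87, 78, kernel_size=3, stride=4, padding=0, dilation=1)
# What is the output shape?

Input shape: (30, 87, 88, 167)
Output shape: (30, 78, 22, 42)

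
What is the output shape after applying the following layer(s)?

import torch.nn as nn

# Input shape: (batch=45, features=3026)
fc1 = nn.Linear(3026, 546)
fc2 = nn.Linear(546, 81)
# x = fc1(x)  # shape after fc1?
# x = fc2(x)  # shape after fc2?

Input shape: (45, 3026)
  -> after fc1: (45, 546)
Output shape: (45, 81)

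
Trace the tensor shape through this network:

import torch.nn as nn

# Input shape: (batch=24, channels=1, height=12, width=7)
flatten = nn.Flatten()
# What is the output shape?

Input shape: (24, 1, 12, 7)
Output shape: (24, 84)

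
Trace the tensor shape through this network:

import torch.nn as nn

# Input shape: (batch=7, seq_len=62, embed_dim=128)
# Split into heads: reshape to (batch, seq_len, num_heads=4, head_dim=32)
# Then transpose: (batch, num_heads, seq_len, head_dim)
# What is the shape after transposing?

Input shape: (7, 62, 128)
  -> after reshape: (7, 62, 4, 32)
Output shape: (7, 4, 62, 32)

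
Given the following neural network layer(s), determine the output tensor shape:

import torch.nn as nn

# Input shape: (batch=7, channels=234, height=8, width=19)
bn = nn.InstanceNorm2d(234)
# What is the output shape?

Input shape: (7, 234, 8, 19)
Output shape: (7, 234, 8, 19)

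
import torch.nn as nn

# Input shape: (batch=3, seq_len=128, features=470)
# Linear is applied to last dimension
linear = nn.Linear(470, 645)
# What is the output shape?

Input shape: (3, 128, 470)
Output shape: (3, 128, 645)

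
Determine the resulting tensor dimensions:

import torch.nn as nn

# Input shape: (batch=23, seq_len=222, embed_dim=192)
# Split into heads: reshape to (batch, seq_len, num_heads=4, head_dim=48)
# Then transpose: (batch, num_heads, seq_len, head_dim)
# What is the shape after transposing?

Input shape: (23, 222, 192)
  -> after reshape: (23, 222, 4, 48)
Output shape: (23, 4, 222, 48)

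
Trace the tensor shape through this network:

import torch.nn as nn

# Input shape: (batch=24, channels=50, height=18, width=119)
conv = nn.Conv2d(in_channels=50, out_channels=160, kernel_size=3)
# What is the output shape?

Input shape: (24, 50, 18, 119)
Output shape: (24, 160, 16, 117)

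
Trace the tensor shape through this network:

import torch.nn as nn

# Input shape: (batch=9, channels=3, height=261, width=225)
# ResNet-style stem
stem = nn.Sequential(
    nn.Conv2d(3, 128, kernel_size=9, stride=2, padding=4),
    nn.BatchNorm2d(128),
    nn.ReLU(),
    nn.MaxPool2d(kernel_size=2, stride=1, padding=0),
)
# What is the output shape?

Input shape: (9, 3, 261, 225)
  -> after Conv2d 9x9 stride=2: (9, 128, 131, 113)
Output shape: (9, 128, 130, 112)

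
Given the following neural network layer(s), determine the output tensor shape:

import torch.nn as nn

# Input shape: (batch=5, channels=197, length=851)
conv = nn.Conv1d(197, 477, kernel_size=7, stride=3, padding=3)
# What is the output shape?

Input shape: (5, 197, 851)
Output shape: (5, 477, 284)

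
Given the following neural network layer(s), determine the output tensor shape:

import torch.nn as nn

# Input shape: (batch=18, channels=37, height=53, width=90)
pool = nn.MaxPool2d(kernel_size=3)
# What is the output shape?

Input shape: (18, 37, 53, 90)
Output shape: (18, 37, 17, 30)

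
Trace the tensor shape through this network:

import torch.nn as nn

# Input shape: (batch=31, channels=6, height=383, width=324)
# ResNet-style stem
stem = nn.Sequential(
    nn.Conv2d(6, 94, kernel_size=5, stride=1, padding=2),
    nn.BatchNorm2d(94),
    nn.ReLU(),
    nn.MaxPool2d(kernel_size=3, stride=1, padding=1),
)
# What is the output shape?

Input shape: (31, 6, 383, 324)
  -> after Conv2d 5x5 stride=1: (31, 94, 383, 324)
Output shape: (31, 94, 383, 324)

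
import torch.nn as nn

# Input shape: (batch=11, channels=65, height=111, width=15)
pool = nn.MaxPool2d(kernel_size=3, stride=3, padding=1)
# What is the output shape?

Input shape: (11, 65, 111, 15)
Output shape: (11, 65, 37, 5)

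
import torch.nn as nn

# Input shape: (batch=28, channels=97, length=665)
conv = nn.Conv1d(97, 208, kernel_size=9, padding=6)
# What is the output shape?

Input shape: (28, 97, 665)
Output shape: (28, 208, 669)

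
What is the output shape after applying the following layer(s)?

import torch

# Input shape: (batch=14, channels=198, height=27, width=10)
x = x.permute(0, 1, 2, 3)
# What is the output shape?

Input shape: (14, 198, 27, 10)
Output shape: (14, 198, 27, 10)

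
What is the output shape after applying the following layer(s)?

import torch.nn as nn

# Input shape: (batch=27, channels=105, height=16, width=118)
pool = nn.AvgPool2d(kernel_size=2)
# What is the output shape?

Input shape: (27, 105, 16, 118)
Output shape: (27, 105, 8, 59)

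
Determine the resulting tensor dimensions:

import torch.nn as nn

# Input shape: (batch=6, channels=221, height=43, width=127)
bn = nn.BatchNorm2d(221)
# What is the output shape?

Input shape: (6, 221, 43, 127)
Output shape: (6, 221, 43, 127)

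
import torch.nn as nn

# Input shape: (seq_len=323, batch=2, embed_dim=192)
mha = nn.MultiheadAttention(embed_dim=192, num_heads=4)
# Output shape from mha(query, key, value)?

Input shape: (323, 2, 192)
Output shape: (323, 2, 192)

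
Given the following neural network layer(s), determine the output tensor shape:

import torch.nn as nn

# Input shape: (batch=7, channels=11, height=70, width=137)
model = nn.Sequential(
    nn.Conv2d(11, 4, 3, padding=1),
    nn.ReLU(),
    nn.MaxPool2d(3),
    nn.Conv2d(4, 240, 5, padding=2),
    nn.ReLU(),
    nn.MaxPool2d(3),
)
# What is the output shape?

Input shape: (7, 11, 70, 137)
  -> after first Conv2d: (7, 4, 70, 137)
  -> after first MaxPool2d: (7, 4, 23, 45)
  -> after second Conv2d: (7, 240, 23, 45)
Output shape: (7, 240, 7, 15)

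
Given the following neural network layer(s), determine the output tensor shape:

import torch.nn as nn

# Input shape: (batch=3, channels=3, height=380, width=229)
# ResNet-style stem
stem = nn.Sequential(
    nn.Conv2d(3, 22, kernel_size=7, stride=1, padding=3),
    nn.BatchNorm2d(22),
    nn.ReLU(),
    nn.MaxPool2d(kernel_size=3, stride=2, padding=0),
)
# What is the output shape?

Input shape: (3, 3, 380, 229)
  -> after Conv2d 7x7 stride=1: (3, 22, 380, 229)
Output shape: (3, 22, 189, 114)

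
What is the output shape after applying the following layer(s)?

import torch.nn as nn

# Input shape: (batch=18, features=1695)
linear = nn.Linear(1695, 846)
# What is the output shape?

Input shape: (18, 1695)
Output shape: (18, 846)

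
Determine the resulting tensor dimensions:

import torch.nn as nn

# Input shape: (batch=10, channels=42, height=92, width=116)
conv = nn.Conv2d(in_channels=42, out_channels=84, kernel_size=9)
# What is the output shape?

Input shape: (10, 42, 92, 116)
Output shape: (10, 84, 84, 108)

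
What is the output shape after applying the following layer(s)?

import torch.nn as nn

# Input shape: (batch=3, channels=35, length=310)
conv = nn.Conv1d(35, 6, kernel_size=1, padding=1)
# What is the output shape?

Input shape: (3, 35, 310)
Output shape: (3, 6, 312)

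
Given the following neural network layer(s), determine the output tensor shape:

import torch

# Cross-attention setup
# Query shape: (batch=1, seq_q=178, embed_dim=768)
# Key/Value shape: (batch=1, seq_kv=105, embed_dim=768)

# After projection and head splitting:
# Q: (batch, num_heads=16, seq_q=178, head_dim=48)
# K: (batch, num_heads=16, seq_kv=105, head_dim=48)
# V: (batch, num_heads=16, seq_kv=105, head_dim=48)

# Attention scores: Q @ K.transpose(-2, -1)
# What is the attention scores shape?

Input shape: (1, 178, 768)
Output shape: (1, 16, 178, 105)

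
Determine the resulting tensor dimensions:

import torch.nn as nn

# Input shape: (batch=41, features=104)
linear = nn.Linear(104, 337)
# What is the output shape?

Input shape: (41, 104)
Output shape: (41, 337)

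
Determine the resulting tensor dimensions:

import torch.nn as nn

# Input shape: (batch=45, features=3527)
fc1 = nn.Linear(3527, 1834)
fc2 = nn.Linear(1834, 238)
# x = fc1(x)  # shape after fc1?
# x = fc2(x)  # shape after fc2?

Input shape: (45, 3527)
  -> after fc1: (45, 1834)
Output shape: (45, 238)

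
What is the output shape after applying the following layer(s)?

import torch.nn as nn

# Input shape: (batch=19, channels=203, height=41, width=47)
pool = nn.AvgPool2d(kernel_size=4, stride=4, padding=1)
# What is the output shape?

Input shape: (19, 203, 41, 47)
Output shape: (19, 203, 10, 12)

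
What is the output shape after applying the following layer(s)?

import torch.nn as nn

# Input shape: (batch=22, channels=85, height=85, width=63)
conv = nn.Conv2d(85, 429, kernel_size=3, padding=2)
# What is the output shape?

Input shape: (22, 85, 85, 63)
Output shape: (22, 429, 87, 65)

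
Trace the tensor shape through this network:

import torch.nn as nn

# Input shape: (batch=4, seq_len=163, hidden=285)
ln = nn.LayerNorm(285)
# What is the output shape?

Input shape: (4, 163, 285)
Output shape: (4, 163, 285)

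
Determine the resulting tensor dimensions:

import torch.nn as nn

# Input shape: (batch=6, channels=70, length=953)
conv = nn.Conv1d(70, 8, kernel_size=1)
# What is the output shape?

Input shape: (6, 70, 953)
Output shape: (6, 8, 953)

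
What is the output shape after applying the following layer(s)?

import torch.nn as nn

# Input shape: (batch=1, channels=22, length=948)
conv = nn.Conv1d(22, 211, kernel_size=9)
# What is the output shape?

Input shape: (1, 22, 948)
Output shape: (1, 211, 940)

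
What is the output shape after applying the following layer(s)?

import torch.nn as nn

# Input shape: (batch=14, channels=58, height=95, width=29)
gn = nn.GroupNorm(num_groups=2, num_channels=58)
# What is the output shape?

Input shape: (14, 58, 95, 29)
Output shape: (14, 58, 95, 29)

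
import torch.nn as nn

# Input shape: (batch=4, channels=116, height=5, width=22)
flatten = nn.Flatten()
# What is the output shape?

Input shape: (4, 116, 5, 22)
Output shape: (4, 12760)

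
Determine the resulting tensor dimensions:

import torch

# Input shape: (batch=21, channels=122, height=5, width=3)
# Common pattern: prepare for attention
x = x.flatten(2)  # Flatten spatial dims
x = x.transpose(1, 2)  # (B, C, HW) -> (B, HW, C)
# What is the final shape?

Input shape: (21, 122, 5, 3)
  -> after flatten(2): (21, 122, 15)
Output shape: (21, 15, 122)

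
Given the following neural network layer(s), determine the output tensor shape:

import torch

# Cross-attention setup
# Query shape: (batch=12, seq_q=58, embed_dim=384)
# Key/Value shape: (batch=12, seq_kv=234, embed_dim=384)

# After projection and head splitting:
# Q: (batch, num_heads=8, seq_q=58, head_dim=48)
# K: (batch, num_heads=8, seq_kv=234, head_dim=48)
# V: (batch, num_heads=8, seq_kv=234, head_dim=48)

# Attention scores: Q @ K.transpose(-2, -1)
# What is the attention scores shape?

Input shape: (12, 58, 384)
Output shape: (12, 8, 58, 234)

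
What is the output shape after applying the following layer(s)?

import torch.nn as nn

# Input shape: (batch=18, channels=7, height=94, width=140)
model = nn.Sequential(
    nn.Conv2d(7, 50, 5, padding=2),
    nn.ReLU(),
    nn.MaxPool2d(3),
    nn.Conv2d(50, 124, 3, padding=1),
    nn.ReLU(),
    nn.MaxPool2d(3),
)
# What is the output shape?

Input shape: (18, 7, 94, 140)
  -> after first Conv2d: (18, 50, 94, 140)
  -> after first MaxPool2d: (18, 50, 31, 46)
  -> after second Conv2d: (18, 124, 31, 46)
Output shape: (18, 124, 10, 15)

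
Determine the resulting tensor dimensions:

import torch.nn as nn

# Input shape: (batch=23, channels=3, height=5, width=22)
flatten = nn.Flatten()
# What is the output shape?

Input shape: (23, 3, 5, 22)
Output shape: (23, 330)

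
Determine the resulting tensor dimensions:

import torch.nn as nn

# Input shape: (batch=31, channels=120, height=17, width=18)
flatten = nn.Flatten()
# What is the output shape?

Input shape: (31, 120, 17, 18)
Output shape: (31, 36720)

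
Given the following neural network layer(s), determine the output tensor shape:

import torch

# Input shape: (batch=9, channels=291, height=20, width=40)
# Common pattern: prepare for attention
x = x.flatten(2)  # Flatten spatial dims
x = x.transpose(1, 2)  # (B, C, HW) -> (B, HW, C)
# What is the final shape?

Input shape: (9, 291, 20, 40)
  -> after flatten(2): (9, 291, 800)
Output shape: (9, 800, 291)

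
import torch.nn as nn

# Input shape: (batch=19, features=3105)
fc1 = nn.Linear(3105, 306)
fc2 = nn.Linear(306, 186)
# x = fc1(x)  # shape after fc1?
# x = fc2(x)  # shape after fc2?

Input shape: (19, 3105)
  -> after fc1: (19, 306)
Output shape: (19, 186)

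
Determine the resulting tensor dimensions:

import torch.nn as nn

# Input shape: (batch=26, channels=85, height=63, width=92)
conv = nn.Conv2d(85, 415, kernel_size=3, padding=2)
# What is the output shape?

Input shape: (26, 85, 63, 92)
Output shape: (26, 415, 65, 94)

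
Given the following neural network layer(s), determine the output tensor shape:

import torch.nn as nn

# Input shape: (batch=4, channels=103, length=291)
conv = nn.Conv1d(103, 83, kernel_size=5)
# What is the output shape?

Input shape: (4, 103, 291)
Output shape: (4, 83, 287)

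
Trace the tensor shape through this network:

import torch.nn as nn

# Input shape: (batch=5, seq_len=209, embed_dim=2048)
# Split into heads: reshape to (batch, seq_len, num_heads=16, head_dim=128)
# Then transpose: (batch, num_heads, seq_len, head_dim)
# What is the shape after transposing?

Input shape: (5, 209, 2048)
  -> after reshape: (5, 209, 16, 128)
Output shape: (5, 16, 209, 128)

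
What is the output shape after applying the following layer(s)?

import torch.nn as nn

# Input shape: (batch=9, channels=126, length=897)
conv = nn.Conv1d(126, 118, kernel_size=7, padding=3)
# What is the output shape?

Input shape: (9, 126, 897)
Output shape: (9, 118, 897)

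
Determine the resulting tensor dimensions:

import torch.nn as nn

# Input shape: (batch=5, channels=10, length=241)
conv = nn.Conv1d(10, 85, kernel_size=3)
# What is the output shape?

Input shape: (5, 10, 241)
Output shape: (5, 85, 239)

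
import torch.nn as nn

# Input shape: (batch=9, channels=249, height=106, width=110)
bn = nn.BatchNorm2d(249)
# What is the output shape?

Input shape: (9, 249, 106, 110)
Output shape: (9, 249, 106, 110)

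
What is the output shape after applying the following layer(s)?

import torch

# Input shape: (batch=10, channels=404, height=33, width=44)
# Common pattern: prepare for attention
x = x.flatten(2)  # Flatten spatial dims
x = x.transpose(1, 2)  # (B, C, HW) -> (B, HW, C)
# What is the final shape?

Input shape: (10, 404, 33, 44)
  -> after flatten(2): (10, 404, 1452)
Output shape: (10, 1452, 404)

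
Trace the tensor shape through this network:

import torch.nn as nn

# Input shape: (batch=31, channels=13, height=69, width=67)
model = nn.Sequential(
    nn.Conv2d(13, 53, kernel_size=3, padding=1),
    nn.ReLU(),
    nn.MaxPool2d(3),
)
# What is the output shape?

Input shape: (31, 13, 69, 67)
  -> after Conv2d: (31, 53, 69, 67)
  -> after ReLU: (31, 53, 69, 67)
Output shape: (31, 53, 23, 22)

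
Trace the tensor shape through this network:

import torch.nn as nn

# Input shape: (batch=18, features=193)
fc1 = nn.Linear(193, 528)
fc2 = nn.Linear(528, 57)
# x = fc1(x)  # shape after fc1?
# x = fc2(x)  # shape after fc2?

Input shape: (18, 193)
  -> after fc1: (18, 528)
Output shape: (18, 57)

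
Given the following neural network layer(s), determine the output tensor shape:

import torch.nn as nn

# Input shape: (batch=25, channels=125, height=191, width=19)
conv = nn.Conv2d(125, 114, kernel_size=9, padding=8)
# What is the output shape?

Input shape: (25, 125, 191, 19)
Output shape: (25, 114, 199, 27)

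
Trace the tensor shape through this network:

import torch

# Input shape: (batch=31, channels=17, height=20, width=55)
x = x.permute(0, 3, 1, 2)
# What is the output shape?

Input shape: (31, 17, 20, 55)
Output shape: (31, 55, 17, 20)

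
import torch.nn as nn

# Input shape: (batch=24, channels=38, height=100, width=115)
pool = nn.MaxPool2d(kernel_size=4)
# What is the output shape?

Input shape: (24, 38, 100, 115)
Output shape: (24, 38, 25, 28)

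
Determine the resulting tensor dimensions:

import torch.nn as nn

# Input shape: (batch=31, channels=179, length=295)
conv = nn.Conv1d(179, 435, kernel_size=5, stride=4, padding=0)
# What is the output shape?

Input shape: (31, 179, 295)
Output shape: (31, 435, 73)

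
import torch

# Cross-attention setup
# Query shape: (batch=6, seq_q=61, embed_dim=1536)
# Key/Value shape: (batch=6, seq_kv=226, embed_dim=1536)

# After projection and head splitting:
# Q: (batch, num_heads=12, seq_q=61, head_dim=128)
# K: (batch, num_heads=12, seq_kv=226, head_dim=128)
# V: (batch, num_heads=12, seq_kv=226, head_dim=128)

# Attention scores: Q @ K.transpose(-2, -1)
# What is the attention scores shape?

Input shape: (6, 61, 1536)
Output shape: (6, 12, 61, 226)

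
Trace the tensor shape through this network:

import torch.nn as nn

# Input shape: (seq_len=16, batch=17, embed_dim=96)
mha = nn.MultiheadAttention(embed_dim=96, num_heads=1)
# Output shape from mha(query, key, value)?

Input shape: (16, 17, 96)
Output shape: (16, 17, 96)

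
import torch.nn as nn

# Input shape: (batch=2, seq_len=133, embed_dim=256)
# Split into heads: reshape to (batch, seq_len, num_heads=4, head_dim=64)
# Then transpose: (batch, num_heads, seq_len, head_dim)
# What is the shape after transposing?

Input shape: (2, 133, 256)
  -> after reshape: (2, 133, 4, 64)
Output shape: (2, 4, 133, 64)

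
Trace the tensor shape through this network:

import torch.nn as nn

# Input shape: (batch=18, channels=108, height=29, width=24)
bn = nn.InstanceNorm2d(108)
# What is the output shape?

Input shape: (18, 108, 29, 24)
Output shape: (18, 108, 29, 24)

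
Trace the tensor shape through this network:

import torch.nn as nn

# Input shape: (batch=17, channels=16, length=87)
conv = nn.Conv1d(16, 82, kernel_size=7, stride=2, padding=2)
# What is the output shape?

Input shape: (17, 16, 87)
Output shape: (17, 82, 43)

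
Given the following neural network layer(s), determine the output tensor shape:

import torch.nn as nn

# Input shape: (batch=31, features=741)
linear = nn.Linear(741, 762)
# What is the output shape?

Input shape: (31, 741)
Output shape: (31, 762)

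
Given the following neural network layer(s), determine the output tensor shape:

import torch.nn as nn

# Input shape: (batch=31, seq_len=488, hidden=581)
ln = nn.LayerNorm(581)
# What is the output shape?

Input shape: (31, 488, 581)
Output shape: (31, 488, 581)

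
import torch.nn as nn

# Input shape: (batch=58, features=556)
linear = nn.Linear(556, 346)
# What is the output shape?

Input shape: (58, 556)
Output shape: (58, 346)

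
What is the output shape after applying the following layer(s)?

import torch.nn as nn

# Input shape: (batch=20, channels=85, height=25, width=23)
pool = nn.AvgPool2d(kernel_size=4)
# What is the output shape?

Input shape: (20, 85, 25, 23)
Output shape: (20, 85, 6, 5)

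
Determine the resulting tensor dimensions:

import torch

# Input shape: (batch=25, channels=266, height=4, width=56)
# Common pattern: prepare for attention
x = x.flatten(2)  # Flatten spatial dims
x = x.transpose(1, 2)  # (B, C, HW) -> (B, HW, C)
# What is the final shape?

Input shape: (25, 266, 4, 56)
  -> after flatten(2): (25, 266, 224)
Output shape: (25, 224, 266)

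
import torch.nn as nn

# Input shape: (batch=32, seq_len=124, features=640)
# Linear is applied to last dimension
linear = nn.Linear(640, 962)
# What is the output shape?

Input shape: (32, 124, 640)
Output shape: (32, 124, 962)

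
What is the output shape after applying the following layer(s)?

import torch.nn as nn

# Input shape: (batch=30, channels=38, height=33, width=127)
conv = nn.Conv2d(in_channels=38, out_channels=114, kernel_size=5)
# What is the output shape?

Input shape: (30, 38, 33, 127)
Output shape: (30, 114, 29, 123)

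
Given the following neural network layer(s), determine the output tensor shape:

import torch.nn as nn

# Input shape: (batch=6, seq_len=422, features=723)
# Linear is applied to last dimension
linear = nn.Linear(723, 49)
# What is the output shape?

Input shape: (6, 422, 723)
Output shape: (6, 422, 49)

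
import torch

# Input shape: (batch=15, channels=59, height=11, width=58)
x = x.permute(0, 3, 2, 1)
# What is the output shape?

Input shape: (15, 59, 11, 58)
Output shape: (15, 58, 11, 59)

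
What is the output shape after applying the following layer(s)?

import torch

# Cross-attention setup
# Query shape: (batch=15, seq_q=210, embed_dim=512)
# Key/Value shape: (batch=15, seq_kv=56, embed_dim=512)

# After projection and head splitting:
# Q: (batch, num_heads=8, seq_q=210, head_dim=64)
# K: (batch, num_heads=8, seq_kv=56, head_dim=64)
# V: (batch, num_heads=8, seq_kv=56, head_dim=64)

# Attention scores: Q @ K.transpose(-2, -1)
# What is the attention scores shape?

Input shape: (15, 210, 512)
Output shape: (15, 8, 210, 56)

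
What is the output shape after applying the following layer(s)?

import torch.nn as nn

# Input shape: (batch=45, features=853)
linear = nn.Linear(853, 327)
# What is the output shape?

Input shape: (45, 853)
Output shape: (45, 327)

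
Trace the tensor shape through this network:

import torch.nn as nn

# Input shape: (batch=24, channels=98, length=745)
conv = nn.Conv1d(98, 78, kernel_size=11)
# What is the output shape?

Input shape: (24, 98, 745)
Output shape: (24, 78, 735)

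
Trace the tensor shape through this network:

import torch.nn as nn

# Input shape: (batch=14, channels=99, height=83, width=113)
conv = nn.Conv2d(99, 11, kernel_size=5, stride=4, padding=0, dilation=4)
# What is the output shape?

Input shape: (14, 99, 83, 113)
Output shape: (14, 11, 17, 25)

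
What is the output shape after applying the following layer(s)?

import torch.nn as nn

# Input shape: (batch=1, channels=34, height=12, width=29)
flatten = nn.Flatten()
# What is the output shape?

Input shape: (1, 34, 12, 29)
Output shape: (1, 11832)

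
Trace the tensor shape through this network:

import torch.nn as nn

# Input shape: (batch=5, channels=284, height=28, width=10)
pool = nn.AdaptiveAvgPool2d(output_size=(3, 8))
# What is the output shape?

Input shape: (5, 284, 28, 10)
Output shape: (5, 284, 3, 8)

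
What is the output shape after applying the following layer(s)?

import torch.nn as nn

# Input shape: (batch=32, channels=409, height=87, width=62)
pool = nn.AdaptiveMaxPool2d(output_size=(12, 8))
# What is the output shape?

Input shape: (32, 409, 87, 62)
Output shape: (32, 409, 12, 8)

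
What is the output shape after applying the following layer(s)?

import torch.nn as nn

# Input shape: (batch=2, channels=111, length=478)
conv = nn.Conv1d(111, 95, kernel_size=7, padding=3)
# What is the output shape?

Input shape: (2, 111, 478)
Output shape: (2, 95, 478)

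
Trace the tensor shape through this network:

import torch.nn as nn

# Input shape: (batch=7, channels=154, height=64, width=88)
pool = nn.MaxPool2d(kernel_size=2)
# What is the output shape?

Input shape: (7, 154, 64, 88)
Output shape: (7, 154, 32, 44)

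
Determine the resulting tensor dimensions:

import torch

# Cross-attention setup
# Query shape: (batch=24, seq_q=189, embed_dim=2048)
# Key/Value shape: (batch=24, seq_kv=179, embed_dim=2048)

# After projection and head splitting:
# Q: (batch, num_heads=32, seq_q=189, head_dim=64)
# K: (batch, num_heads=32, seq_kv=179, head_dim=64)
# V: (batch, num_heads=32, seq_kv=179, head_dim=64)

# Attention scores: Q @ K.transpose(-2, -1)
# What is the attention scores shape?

Input shape: (24, 189, 2048)
Output shape: (24, 32, 189, 179)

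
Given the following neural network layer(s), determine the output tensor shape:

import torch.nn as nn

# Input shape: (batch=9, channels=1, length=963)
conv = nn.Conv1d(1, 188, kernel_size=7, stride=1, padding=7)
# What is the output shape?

Input shape: (9, 1, 963)
Output shape: (9, 188, 971)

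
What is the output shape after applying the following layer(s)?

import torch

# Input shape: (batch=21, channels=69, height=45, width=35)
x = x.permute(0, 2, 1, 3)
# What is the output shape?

Input shape: (21, 69, 45, 35)
Output shape: (21, 45, 69, 35)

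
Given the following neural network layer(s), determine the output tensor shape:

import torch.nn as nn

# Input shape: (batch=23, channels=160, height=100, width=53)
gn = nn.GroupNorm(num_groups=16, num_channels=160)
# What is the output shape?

Input shape: (23, 160, 100, 53)
Output shape: (23, 160, 100, 53)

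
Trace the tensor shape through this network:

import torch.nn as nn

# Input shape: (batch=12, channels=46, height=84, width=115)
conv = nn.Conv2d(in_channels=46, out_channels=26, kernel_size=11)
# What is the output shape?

Input shape: (12, 46, 84, 115)
Output shape: (12, 26, 74, 105)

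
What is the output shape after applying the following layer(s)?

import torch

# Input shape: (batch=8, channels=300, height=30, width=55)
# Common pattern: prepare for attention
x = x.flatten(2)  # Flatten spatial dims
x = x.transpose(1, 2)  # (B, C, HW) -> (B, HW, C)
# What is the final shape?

Input shape: (8, 300, 30, 55)
  -> after flatten(2): (8, 300, 1650)
Output shape: (8, 1650, 300)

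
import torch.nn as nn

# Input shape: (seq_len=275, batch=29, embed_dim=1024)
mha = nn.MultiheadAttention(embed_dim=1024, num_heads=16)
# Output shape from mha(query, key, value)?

Input shape: (275, 29, 1024)
Output shape: (275, 29, 1024)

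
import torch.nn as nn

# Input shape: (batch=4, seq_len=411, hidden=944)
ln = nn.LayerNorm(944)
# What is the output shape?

Input shape: (4, 411, 944)
Output shape: (4, 411, 944)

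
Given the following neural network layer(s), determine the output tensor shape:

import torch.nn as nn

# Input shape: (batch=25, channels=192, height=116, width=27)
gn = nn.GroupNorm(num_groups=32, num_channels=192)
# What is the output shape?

Input shape: (25, 192, 116, 27)
Output shape: (25, 192, 116, 27)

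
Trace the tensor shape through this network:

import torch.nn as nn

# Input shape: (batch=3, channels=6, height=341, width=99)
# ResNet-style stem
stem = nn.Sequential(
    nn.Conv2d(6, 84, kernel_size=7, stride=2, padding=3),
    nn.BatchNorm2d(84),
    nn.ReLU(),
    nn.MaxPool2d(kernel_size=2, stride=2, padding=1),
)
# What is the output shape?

Input shape: (3, 6, 341, 99)
  -> after Conv2d 7x7 stride=2: (3, 84, 171, 50)
Output shape: (3, 84, 86, 26)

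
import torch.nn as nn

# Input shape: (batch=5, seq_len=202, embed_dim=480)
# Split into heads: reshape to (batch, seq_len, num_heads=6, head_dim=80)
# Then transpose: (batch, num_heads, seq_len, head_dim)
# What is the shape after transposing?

Input shape: (5, 202, 480)
  -> after reshape: (5, 202, 6, 80)
Output shape: (5, 6, 202, 80)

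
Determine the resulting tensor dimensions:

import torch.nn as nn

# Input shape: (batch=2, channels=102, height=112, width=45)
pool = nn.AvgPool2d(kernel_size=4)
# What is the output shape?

Input shape: (2, 102, 112, 45)
Output shape: (2, 102, 28, 11)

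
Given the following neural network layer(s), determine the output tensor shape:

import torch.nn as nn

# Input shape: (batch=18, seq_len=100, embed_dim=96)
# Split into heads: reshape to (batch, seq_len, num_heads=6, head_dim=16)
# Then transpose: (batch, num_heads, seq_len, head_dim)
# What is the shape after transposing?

Input shape: (18, 100, 96)
  -> after reshape: (18, 100, 6, 16)
Output shape: (18, 6, 100, 16)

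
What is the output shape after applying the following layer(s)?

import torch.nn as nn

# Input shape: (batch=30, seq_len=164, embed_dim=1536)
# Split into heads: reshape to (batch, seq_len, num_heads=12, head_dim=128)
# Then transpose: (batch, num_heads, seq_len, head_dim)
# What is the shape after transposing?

Input shape: (30, 164, 1536)
  -> after reshape: (30, 164, 12, 128)
Output shape: (30, 12, 164, 128)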